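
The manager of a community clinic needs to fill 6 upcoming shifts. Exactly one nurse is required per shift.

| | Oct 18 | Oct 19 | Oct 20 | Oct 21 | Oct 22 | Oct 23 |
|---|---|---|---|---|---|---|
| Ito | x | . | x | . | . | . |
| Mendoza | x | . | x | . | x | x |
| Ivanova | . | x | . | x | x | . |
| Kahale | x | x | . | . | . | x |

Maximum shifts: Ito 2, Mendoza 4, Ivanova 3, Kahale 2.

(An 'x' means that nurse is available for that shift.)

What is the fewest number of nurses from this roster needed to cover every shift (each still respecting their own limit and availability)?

6 slots to fill and no one can take more than 4, so at least ⌈6/4⌉ = 2 nurses are needed.
Mendoza and Ivanova alone can cover everything: Oct 18→Mendoza, Oct 19→Ivanova, Oct 20→Mendoza, Oct 21→Ivanova, Oct 22→Mendoza, Oct 23→Mendoza.

2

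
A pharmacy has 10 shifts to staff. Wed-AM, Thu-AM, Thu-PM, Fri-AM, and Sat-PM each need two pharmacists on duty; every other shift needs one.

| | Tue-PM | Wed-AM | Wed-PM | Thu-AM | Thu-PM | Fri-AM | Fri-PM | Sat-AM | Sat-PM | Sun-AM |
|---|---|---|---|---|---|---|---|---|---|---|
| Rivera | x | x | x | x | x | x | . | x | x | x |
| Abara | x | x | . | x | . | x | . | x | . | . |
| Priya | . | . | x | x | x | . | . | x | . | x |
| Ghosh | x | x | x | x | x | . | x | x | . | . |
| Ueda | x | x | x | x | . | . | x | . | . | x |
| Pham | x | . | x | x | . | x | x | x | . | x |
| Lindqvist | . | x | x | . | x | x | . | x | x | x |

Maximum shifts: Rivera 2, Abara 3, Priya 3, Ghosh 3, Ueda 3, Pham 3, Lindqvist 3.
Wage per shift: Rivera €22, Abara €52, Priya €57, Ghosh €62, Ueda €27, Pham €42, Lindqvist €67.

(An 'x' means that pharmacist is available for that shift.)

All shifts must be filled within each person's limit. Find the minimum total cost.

Sat-PM can only be covered by Rivera and Lindqvist, so that assignment is forced.
Picking the cheapest available pharmacist for each shift independently would cost €445, but that ignores the shift limits.
An optimal schedule: Tue-PM→Ueda, Wed-AM→Ueda+Abara, Wed-PM→Pham, Thu-AM→Abara+Priya, Thu-PM→Rivera+Priya, Fri-AM→Pham+Abara, Fri-PM→Ueda, Sat-AM→Priya, Sat-PM→Rivera+Lindqvist, Sun-AM→Pham.
Total: 27 + 27 + 52 + 42 + 52 + 57 + 22 + 57 + 42 + 52 + 27 + 57 + 22 + 67 + 42 = €645.

€645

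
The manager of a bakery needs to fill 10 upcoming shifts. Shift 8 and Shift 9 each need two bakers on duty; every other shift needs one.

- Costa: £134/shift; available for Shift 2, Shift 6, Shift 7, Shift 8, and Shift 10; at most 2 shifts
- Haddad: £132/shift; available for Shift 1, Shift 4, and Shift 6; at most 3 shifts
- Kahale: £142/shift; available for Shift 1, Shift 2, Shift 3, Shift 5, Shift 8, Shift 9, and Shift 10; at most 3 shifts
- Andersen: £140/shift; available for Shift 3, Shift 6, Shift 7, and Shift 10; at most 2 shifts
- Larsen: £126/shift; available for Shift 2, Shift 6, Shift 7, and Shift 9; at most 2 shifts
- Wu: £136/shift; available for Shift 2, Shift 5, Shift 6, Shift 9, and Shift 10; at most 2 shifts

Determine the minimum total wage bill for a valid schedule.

Shift 4 can only be covered by Haddad, so that assignment is forced.
Shift 8 can only be covered by Costa and Kahale, so that assignment is forced.
Picking the cheapest available baker for each shift independently would cost £1590, but that ignores the shift limits.
An optimal schedule: Shift 1→Haddad, Shift 2→Costa, Shift 3→Andersen, Shift 4→Haddad, Shift 5→Wu, Shift 6→Haddad, Shift 7→Larsen, Shift 8→Costa+Kahale, Shift 9→Larsen+Wu, Shift 10→Andersen.
Total: 132 + 134 + 140 + 132 + 136 + 132 + 126 + 134 + 142 + 126 + 136 + 140 = £1610.

£1610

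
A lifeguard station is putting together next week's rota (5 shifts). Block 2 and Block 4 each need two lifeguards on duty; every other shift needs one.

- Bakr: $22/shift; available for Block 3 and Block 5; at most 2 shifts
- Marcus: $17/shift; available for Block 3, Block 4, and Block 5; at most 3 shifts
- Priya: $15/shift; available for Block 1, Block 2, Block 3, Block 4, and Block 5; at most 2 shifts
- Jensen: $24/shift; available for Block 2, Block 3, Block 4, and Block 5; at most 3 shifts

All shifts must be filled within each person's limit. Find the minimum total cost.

Block 1 can only be covered by Priya, so that assignment is forced.
Block 2 can only be covered by Priya and Jensen, so that assignment is forced.
Picking the cheapest available lifeguard for each shift independently would cost $116, but that ignores the shift limits.
An optimal schedule: Block 1→Priya, Block 2→Priya+Jensen, Block 3→Marcus, Block 4→Marcus+Jensen, Block 5→Marcus.
Total: 15 + 15 + 24 + 17 + 17 + 24 + 17 = $129.

$129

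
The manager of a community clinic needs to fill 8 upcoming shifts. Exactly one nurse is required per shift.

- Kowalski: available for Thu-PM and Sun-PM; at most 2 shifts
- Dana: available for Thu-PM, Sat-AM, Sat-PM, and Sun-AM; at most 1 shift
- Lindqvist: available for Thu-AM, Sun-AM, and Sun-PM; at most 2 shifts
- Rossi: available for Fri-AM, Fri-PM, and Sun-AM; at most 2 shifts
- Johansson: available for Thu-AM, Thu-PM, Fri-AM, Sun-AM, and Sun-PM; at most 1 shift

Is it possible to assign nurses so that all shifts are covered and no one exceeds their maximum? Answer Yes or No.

Total capacity is 8 and 8 slots are needed, so capacity alone doesn't rule it out.
Shifts {Sat-AM, Sat-PM} need 2 worker-slots in total, but the nurses available for any of those shifts (Dana) can supply at most 1 among them. So no valid schedule exists.

No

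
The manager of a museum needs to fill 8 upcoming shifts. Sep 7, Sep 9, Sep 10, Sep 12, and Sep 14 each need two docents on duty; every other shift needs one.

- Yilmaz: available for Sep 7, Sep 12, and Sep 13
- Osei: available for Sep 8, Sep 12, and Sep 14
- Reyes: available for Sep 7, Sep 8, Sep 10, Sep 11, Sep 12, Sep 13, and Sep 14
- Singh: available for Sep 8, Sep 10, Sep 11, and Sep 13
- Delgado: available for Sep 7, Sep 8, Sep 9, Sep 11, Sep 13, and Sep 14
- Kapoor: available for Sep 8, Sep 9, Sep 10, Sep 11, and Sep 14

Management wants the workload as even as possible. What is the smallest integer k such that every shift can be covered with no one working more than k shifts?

With 6 docents and 13 worker-slots to fill, someone must work at least ⌈13/6⌉ = 3 shifts, so k ≥ 3.
k = 3 works: Sep 7→Yilmaz+Reyes, Sep 8→Osei, Sep 9→Delgado+Kapoor, Sep 10→Reyes+Singh, Sep 11→Reyes, Sep 12→Yilmaz+Osei, Sep 13→Yilmaz, Sep 14→Osei+Delgado.
Loads: Yilmaz 3, Osei 3, Reyes 3, Singh 1, Delgado 2, Kapoor 1 — all ≤ 3.

3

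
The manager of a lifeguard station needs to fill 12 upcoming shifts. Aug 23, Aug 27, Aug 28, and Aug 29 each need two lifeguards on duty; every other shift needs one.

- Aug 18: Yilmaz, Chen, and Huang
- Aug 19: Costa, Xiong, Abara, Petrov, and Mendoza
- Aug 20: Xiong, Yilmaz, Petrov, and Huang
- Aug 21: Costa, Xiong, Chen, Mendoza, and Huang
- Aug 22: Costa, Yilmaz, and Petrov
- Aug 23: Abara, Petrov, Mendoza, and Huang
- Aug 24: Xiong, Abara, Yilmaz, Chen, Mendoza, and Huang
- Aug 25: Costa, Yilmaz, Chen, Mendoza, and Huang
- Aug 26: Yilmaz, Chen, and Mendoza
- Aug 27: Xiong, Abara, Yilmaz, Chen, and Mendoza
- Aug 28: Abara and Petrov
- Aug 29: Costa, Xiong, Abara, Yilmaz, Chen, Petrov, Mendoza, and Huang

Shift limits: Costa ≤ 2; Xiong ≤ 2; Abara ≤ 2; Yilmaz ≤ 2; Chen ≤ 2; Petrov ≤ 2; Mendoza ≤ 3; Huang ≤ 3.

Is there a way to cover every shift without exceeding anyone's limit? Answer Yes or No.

Yes

Aug 28 can only be covered by Abara and Petrov, so that assignment is forced.
One valid schedule: Aug 18→Yilmaz, Aug 19→Costa, Aug 20→Xiong, Aug 21→Xiong, Aug 22→Costa, Aug 23→Abara+Petrov, Aug 24→Mendoza, Aug 25→Chen, Aug 26→Yilmaz, Aug 27→Chen+Mendoza, Aug 28→Abara+Petrov, Aug 29→Mendoza+Huang.
Loads: Costa 2/2, Xiong 2/2, Abara 2/2, Yilmaz 2/2, Chen 2/2, Petrov 2/2, Mendoza 3/3, Huang 1/3 — all within limits.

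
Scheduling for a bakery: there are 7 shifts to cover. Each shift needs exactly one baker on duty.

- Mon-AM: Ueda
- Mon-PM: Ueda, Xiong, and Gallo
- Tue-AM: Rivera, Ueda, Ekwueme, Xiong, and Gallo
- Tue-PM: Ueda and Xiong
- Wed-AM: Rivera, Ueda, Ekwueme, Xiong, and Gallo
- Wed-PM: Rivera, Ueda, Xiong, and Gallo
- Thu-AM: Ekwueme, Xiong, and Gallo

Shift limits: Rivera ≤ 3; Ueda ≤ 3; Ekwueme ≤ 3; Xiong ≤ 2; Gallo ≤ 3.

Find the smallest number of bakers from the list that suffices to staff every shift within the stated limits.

7 slots to fill and no one can take more than 3, so at least ⌈7/3⌉ = 3 bakers are needed.
Rivera, Ueda, and Ekwueme alone can cover everything: Mon-AM→Ueda, Mon-PM→Ueda, Tue-AM→Rivera, Tue-PM→Ueda, Wed-AM→Rivera, Wed-PM→Rivera, Thu-AM→Ekwueme.

3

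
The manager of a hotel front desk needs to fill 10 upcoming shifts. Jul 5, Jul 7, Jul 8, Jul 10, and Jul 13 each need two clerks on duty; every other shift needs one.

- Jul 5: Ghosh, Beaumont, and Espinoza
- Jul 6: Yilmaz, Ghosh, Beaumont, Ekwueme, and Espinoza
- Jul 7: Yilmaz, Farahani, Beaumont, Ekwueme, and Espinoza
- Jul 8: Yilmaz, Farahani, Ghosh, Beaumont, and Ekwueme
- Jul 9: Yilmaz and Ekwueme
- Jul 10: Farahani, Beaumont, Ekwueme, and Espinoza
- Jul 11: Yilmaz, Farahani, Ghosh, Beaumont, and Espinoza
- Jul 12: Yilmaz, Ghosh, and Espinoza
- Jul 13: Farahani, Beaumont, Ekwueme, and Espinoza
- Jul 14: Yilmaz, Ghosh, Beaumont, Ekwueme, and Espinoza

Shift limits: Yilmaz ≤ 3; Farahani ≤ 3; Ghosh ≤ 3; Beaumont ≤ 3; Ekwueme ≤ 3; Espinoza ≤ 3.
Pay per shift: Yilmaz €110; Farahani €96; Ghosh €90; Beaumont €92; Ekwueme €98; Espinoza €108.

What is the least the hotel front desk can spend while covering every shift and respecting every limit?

Picking the cheapest available clerk for each shift independently would cost €1386, but that ignores the shift limits.
An optimal schedule: Jul 5→Ghosh+Beaumont, Jul 6→Ghosh, Jul 7→Ekwueme+Espinoza, Jul 8→Farahani+Ekwueme, Jul 9→Ekwueme, Jul 10→Farahani+Espinoza, Jul 11→Beaumont, Jul 12→Ghosh, Jul 13→Farahani+Espinoza, Jul 14→Beaumont.
Total: 90 + 92 + 90 + 98 + 108 + 96 + 98 + 98 + 96 + 108 + 92 + 90 + 96 + 108 + 92 = €1452.

€1452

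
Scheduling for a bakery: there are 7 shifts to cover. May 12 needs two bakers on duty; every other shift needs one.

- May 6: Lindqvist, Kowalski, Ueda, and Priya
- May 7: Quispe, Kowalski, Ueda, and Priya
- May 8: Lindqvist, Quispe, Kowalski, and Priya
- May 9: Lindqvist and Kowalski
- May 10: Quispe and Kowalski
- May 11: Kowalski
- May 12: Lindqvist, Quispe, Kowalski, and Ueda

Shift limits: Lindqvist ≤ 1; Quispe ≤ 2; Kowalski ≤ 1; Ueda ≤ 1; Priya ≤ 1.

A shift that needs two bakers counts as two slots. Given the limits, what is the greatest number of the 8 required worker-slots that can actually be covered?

Total capacity across all bakers is 1+2+1+1+1 = 6, and 8 slots are needed, so at most 6 can be filled.
An assignment achieving 6: May 6→Ueda, May 7→Quispe, May 8→Priya, May 9→Lindqvist, May 10→Quispe, May 11→Kowalski.
Loads: Lindqvist 1/1, Quispe 2/2, Kowalski 1/1, Ueda 1/1, Priya 1/1.

6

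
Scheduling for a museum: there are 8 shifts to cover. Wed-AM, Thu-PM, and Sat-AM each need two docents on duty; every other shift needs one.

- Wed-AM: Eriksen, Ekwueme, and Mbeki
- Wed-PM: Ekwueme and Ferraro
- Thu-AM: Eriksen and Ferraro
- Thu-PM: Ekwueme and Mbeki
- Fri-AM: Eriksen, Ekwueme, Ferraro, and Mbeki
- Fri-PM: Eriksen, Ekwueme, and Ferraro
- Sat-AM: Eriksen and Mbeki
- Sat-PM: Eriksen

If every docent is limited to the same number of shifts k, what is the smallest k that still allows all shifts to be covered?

3

With 4 docents and 11 worker-slots to fill, someone must work at least ⌈11/4⌉ = 3 shifts, so k ≥ 3.
k = 3 works: Wed-AM→Ekwueme+Mbeki, Wed-PM→Ekwueme, Thu-AM→Eriksen, Thu-PM→Ekwueme+Mbeki, Fri-AM→Ferraro, Fri-PM→Ferraro, Sat-AM→Eriksen+Mbeki, Sat-PM→Eriksen.
Loads: Eriksen 3, Ekwueme 3, Ferraro 2, Mbeki 3 — all ≤ 3.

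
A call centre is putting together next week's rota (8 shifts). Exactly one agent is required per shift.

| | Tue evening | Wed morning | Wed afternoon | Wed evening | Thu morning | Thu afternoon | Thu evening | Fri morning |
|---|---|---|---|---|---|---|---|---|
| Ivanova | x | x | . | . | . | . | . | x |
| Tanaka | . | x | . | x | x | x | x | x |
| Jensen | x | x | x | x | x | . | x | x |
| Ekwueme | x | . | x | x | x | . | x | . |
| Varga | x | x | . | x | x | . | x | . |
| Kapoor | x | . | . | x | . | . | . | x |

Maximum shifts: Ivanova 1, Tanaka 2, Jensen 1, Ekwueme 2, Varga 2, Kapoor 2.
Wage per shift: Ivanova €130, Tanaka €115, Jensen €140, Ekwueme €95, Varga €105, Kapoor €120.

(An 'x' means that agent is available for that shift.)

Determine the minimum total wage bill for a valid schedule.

€870

Thu afternoon can only be covered by Tanaka, so that assignment is forced.
Picking the cheapest available agent for each shift independently would cost €810, but that ignores the shift limits.
An optimal schedule: Tue evening→Kapoor, Wed morning→Varga, Wed afternoon→Ekwueme, Wed evening→Kapoor, Thu morning→Ekwueme, Thu afternoon→Tanaka, Thu evening→Varga, Fri morning→Tanaka.
Total: 120 + 105 + 95 + 120 + 95 + 115 + 105 + 115 = €870.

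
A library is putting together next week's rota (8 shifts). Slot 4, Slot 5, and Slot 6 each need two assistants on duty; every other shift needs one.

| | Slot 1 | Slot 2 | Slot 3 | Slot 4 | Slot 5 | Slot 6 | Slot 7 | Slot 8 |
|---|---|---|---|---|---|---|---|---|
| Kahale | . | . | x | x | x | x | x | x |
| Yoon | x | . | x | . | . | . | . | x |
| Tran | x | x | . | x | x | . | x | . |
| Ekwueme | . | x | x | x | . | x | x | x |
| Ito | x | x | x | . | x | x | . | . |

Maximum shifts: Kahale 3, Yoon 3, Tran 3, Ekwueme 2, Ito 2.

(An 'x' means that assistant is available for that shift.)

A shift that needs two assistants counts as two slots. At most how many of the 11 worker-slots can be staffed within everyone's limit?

Total capacity across all assistants is 3+3+3+2+2 = 13, and 11 slots are needed, so at most 11 can be filled.
An assignment achieving 11: Slot 1→Yoon, Slot 2→Tran, Slot 3→Yoon, Slot 4→Kahale+Tran, Slot 5→Kahale+Tran, Slot 6→Kahale+Ekwueme, Slot 7→Ekwueme, Slot 8→Yoon.
Loads: Kahale 3/3, Yoon 3/3, Tran 3/3, Ekwueme 2/2, Ito 0/2.

11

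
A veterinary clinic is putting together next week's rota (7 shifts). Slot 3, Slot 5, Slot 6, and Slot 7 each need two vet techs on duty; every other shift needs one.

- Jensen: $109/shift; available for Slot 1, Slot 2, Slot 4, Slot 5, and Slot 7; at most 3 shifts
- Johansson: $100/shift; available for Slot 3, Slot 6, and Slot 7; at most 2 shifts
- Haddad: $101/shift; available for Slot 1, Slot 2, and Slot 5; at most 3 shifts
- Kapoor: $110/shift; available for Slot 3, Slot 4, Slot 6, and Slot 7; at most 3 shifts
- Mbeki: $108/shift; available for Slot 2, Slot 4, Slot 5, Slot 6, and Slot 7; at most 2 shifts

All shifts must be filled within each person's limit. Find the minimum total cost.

Slot 3 can only be covered by Johansson and Kapoor, so that assignment is forced.
Picking the cheapest available vet tech for each shift independently would cost $1145, but that ignores the shift limits.
An optimal schedule: Slot 1→Haddad, Slot 2→Haddad, Slot 3→Johansson+Kapoor, Slot 4→Jensen, Slot 5→Haddad+Jensen, Slot 6→Johansson+Mbeki, Slot 7→Mbeki+Jensen.
Total: 101 + 101 + 100 + 110 + 109 + 101 + 109 + 100 + 108 + 108 + 109 = $1156.

$1156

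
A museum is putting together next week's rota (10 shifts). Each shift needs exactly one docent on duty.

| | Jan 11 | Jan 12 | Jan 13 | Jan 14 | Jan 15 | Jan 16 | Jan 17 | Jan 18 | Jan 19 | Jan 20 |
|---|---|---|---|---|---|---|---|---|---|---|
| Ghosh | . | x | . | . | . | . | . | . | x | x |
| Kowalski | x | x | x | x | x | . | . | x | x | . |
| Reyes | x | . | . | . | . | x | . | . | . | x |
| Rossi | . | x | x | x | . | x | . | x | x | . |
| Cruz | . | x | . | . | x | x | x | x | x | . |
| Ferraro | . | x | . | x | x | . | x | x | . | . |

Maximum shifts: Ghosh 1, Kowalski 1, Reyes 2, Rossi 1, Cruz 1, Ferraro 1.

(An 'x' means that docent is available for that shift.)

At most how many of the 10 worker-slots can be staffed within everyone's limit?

7

Total capacity across all docents is 1+1+2+1+1+1 = 7, and 10 slots are needed, so at most 7 can be filled.
An assignment achieving 7: Jan 11→Kowalski, Jan 13→Rossi, Jan 14→Ferraro, Jan 16→Reyes, Jan 17→Cruz, Jan 19→Ghosh, Jan 20→Reyes.
Loads: Ghosh 1/1, Kowalski 1/1, Reyes 2/2, Rossi 1/1, Cruz 1/1, Ferraro 1/1.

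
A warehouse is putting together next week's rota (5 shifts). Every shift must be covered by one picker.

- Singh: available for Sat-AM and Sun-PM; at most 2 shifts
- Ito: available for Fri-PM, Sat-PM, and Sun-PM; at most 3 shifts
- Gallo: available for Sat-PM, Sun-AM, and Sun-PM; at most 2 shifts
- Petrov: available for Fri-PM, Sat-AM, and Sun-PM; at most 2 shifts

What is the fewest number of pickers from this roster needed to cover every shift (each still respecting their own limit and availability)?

5 slots to fill and no one can take more than 3, so at least ⌈5/3⌉ = 2 pickers are needed.
No set of 2 pickers can cover every shift (each such set leaves at least one shift with no one available or exceeds a cap).
Singh, Ito, and Gallo alone can cover everything: Fri-PM→Ito, Sat-AM→Singh, Sat-PM→Ito, Sun-AM→Gallo, Sun-PM→Singh.

3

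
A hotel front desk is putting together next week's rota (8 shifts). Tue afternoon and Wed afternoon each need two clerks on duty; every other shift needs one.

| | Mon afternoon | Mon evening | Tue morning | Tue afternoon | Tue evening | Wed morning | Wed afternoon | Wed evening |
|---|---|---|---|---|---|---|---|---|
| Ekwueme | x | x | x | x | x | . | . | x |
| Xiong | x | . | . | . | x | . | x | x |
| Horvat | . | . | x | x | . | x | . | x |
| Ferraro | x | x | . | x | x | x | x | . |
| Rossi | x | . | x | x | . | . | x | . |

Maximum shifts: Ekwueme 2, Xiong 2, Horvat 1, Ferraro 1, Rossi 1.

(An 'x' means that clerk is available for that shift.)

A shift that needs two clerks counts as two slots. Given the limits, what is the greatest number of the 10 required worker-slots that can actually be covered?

7

Total capacity across all clerks is 2+2+1+1+1 = 7, and 10 slots are needed, so at most 7 can be filled.
An assignment achieving 7: Mon afternoon→Rossi, Mon evening→Ekwueme, Tue morning→Ekwueme, Tue evening→Xiong, Wed morning→Horvat, Wed afternoon→Xiong+Ferraro.
Loads: Ekwueme 2/2, Xiong 2/2, Horvat 1/1, Ferraro 1/1, Rossi 1/1.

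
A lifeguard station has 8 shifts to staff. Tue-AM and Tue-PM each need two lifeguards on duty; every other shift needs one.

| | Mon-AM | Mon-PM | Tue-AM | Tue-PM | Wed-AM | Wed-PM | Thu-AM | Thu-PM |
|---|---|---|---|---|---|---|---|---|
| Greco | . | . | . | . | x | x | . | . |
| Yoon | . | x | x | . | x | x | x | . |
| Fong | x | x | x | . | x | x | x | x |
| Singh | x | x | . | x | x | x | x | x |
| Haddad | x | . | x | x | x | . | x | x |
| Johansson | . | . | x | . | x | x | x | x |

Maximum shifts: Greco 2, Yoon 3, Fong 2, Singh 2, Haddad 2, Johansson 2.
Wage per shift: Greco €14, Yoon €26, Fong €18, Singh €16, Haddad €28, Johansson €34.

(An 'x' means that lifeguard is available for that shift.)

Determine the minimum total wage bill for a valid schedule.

Tue-PM can only be covered by Singh and Haddad, so that assignment is forced.
Picking the cheapest available lifeguard for each shift independently would cost €180, but that ignores the shift limits.
An optimal schedule: Mon-AM→Singh, Mon-PM→Yoon, Tue-AM→Fong+Yoon, Tue-PM→Singh+Haddad, Wed-AM→Greco, Wed-PM→Greco, Thu-AM→Yoon, Thu-PM→Fong.
Total: 16 + 26 + 18 + 26 + 16 + 28 + 14 + 14 + 26 + 18 = €202.

€202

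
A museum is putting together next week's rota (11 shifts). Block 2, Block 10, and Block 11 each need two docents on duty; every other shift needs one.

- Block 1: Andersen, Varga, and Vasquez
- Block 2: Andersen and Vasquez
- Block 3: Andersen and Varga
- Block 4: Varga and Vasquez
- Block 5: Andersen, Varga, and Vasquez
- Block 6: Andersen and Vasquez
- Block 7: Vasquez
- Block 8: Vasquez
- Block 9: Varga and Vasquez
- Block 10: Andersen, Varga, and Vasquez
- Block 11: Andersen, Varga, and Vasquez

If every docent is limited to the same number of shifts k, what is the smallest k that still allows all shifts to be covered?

5

With 3 docents and 14 worker-slots to fill, someone must work at least ⌈14/3⌉ = 5 shifts, so k ≥ 5.
k = 5 works: Block 1→Andersen, Block 2→Andersen+Vasquez, Block 3→Andersen, Block 4→Varga, Block 5→Andersen, Block 6→Andersen, Block 7→Vasquez, Block 8→Vasquez, Block 9→Varga, Block 10→Varga+Vasquez, Block 11→Varga+Vasquez.
Loads: Andersen 5, Varga 4, Vasquez 5 — all ≤ 5.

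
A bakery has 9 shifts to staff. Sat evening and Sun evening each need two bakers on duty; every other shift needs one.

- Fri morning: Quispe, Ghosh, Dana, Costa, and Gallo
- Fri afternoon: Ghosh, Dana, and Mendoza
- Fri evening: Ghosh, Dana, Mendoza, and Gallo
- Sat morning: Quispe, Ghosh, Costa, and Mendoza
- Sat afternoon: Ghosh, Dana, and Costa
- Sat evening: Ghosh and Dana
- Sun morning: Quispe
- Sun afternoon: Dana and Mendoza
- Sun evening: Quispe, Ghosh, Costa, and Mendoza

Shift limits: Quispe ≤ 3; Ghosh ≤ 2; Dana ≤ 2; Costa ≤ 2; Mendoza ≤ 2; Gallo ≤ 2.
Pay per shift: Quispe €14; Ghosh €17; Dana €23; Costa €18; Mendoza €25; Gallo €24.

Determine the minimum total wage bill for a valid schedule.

€206

Sat evening can only be covered by Ghosh and Dana, so that assignment is forced.
Sun morning can only be covered by Quispe, so that assignment is forced.
Picking the cheapest available baker for each shift independently would cost €187, but that ignores the shift limits.
An optimal schedule: Fri morning→Gallo, Fri afternoon→Ghosh, Fri evening→Gallo, Sat morning→Quispe, Sat afternoon→Costa, Sat evening→Ghosh+Dana, Sun morning→Quispe, Sun afternoon→Dana, Sun evening→Quispe+Costa.
Total: 24 + 17 + 24 + 14 + 18 + 17 + 23 + 14 + 23 + 14 + 18 = €206.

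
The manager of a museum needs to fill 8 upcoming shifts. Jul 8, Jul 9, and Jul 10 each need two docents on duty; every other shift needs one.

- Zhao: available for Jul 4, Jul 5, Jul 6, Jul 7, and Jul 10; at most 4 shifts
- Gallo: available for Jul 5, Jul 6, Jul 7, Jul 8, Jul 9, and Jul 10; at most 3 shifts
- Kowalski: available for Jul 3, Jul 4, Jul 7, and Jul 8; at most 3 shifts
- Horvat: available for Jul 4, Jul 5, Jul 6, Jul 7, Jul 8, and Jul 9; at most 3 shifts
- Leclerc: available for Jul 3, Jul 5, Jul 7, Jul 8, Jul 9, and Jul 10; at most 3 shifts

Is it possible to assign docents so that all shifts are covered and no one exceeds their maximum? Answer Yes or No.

One valid schedule: Jul 3→Kowalski, Jul 4→Zhao, Jul 5→Zhao, Jul 6→Zhao, Jul 7→Gallo, Jul 8→Kowalski+Horvat, Jul 9→Gallo+Horvat, Jul 10→Zhao+Gallo.
Loads: Zhao 4/4, Gallo 3/3, Kowalski 2/3, Horvat 2/3, Leclerc 0/3 — all within limits.

Yes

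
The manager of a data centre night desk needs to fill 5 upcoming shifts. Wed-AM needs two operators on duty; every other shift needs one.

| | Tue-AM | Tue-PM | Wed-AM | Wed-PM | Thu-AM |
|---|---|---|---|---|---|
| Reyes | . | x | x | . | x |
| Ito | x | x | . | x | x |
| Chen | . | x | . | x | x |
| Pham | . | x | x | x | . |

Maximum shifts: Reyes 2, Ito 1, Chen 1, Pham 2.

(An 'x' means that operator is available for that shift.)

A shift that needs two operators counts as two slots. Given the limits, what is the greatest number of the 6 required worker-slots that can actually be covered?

Total capacity across all operators is 2+1+1+2 = 6, and 6 slots are needed, so at most 6 can be filled.
An assignment achieving 6: Tue-AM→Ito, Tue-PM→Pham, Wed-AM→Reyes+Pham, Wed-PM→Chen, Thu-AM→Reyes.
Loads: Reyes 2/2, Ito 1/1, Chen 1/1, Pham 2/2.

6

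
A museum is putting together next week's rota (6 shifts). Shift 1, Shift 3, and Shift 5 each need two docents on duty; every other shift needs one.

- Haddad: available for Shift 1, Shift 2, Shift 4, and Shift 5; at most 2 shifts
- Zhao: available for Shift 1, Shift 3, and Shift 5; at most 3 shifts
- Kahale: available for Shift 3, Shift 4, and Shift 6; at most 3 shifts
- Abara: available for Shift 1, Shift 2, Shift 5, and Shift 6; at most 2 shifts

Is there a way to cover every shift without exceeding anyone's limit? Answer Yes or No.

Shift 3 can only be covered by Zhao and Kahale, so that assignment is forced.
One valid schedule: Shift 1→Zhao+Abara, Shift 2→Haddad, Shift 3→Zhao+Kahale, Shift 4→Haddad, Shift 5→Zhao+Abara, Shift 6→Kahale.
Loads: Haddad 2/2, Zhao 3/3, Kahale 2/3, Abara 2/2 — all within limits.

Yes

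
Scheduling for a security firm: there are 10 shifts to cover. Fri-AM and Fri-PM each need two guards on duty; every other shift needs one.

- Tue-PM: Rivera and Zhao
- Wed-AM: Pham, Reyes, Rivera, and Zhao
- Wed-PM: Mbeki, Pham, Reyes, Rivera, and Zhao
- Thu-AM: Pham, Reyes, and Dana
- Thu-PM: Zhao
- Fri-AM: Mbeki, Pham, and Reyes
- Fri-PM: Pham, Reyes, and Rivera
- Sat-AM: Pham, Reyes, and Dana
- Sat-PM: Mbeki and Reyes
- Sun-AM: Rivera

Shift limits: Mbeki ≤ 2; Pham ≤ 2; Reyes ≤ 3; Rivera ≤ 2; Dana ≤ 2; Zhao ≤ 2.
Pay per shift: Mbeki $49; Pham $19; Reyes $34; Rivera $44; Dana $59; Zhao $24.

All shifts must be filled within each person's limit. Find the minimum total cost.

$433

Thu-PM can only be covered by Zhao, so that assignment is forced.
Sun-AM can only be covered by Rivera, so that assignment is forced.
Picking the cheapest available guard for each shift independently would cost $308, but that ignores the shift limits.
An optimal schedule: Tue-PM→Rivera, Wed-AM→Reyes, Wed-PM→Zhao, Thu-AM→Pham, Thu-PM→Zhao, Fri-AM→Mbeki+Reyes, Fri-PM→Pham+Reyes, Sat-AM→Dana, Sat-PM→Mbeki, Sun-AM→Rivera.
Total: 44 + 34 + 24 + 19 + 24 + 49 + 34 + 19 + 34 + 59 + 49 + 44 = $433.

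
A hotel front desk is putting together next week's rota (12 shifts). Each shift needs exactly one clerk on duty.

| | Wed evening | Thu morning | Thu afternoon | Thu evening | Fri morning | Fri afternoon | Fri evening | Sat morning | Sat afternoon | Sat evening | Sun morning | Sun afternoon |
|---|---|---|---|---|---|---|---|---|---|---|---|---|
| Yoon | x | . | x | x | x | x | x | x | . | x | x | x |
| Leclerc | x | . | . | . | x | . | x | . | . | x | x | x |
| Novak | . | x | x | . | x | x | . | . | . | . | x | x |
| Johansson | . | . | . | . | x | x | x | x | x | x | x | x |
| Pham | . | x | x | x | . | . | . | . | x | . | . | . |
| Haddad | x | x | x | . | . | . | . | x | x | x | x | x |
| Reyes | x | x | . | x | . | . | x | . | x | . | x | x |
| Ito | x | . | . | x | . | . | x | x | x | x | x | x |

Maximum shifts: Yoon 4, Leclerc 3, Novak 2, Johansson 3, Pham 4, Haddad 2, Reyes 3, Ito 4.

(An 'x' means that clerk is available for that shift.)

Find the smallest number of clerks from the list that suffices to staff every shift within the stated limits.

12 slots to fill and no one can take more than 4, so at least ⌈12/4⌉ = 3 clerks are needed.
Yoon, Pham, and Ito alone can cover everything: Wed evening→Yoon, Thu morning→Pham, Thu afternoon→Pham, Thu evening→Pham, Fri morning→Yoon, Fri afternoon→Yoon, Fri evening→Yoon, Sat morning→Ito, Sat afternoon→Pham, Sat evening→Ito, Sun morning→Ito, Sun afternoon→Ito.

3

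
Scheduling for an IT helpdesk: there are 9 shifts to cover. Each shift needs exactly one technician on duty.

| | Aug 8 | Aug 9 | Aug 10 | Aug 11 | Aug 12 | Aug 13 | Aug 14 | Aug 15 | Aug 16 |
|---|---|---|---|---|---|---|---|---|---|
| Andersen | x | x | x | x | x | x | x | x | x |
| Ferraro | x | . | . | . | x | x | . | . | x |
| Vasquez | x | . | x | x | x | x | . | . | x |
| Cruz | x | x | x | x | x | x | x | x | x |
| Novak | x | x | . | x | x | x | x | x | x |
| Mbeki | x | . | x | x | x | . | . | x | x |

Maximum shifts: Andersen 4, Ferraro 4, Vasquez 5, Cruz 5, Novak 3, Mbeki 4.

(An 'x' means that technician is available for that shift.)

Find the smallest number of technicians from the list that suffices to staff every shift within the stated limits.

2

9 slots to fill and no one can take more than 5, so at least ⌈9/5⌉ = 2 technicians are needed.
Andersen and Vasquez alone can cover everything: Aug 8→Andersen, Aug 9→Andersen, Aug 10→Vasquez, Aug 11→Vasquez, Aug 12→Vasquez, Aug 13→Vasquez, Aug 14→Andersen, Aug 15→Andersen, Aug 16→Vasquez.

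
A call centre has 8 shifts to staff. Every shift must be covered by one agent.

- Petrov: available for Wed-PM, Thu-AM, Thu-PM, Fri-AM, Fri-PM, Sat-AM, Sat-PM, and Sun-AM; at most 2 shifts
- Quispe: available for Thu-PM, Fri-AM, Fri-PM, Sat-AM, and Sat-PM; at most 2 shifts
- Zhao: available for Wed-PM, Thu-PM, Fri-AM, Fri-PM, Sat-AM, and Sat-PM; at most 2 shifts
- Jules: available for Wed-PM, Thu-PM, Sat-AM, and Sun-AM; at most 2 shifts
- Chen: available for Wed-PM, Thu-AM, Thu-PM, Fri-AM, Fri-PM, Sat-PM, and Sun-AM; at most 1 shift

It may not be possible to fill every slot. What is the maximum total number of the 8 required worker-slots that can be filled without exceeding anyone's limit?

8

Total capacity across all agents is 2+2+2+2+1 = 9, and 8 slots are needed, so at most 8 can be filled.
An assignment achieving 8: Wed-PM→Zhao, Thu-AM→Petrov, Thu-PM→Jules, Fri-AM→Quispe, Fri-PM→Quispe, Sat-AM→Zhao, Sat-PM→Chen, Sun-AM→Petrov.
Loads: Petrov 2/2, Quispe 2/2, Zhao 2/2, Jules 1/2, Chen 1/1.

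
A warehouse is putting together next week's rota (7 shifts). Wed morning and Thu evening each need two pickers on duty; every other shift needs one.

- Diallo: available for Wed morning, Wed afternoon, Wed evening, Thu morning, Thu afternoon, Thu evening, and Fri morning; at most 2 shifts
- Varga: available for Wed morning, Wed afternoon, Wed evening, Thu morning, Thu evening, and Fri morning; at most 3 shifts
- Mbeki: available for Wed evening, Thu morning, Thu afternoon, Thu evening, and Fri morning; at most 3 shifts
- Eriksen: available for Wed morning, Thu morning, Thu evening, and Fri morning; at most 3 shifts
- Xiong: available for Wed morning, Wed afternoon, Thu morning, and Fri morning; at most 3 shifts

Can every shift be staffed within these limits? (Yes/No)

One valid schedule: Wed morning→Eriksen+Xiong, Wed afternoon→Diallo, Wed evening→Varga, Thu morning→Varga, Thu afternoon→Diallo, Thu evening→Mbeki+Eriksen, Fri morning→Varga.
Loads: Diallo 2/2, Varga 3/3, Mbeki 1/3, Eriksen 2/3, Xiong 1/3 — all within limits.

Yes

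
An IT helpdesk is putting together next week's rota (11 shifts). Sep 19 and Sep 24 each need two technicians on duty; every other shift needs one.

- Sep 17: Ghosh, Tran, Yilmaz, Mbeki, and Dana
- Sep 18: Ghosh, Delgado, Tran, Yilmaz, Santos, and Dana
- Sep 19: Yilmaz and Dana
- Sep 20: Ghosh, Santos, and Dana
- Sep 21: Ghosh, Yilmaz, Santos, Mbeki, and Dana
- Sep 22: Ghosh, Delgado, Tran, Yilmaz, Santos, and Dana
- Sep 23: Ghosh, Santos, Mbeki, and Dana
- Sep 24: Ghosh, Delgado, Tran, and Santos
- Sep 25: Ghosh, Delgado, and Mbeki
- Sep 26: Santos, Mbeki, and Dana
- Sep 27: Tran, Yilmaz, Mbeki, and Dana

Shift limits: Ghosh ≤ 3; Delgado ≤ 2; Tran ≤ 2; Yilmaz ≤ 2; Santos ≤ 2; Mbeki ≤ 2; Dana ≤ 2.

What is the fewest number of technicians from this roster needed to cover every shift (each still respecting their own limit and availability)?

6

13 slots to fill and no one can take more than 3, so at least ⌈13/3⌉ = 5 technicians are needed.
Any 5 technicians together have capacity at most 3+2+2+2+2 = 11 < 13 slots, so 5 can never suffice.
Ghosh, Delgado, Tran, Yilmaz, Santos, and Dana alone can cover everything: Sep 17→Tran, Sep 18→Delgado, Sep 19→Yilmaz+Dana, Sep 20→Ghosh, Sep 21→Yilmaz, Sep 22→Dana, Sep 23→Ghosh, Sep 24→Delgado+Santos, Sep 25→Ghosh, Sep 26→Santos, Sep 27→Tran.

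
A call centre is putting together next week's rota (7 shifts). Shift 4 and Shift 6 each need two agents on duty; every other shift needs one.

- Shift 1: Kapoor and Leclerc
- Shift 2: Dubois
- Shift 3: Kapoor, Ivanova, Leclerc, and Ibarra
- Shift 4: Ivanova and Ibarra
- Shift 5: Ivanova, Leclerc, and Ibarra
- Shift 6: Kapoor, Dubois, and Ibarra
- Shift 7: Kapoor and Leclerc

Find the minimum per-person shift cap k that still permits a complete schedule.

With 5 agents and 9 worker-slots to fill, someone must work at least ⌈9/5⌉ = 2 shifts, so k ≥ 2.
k = 2 works: Shift 1→Kapoor, Shift 2→Dubois, Shift 3→Leclerc, Shift 4→Ivanova+Ibarra, Shift 5→Ivanova, Shift 6→Dubois+Ibarra, Shift 7→Kapoor.
Loads: Kapoor 2, Ivanova 2, Leclerc 1, Dubois 2, Ibarra 2 — all ≤ 2.

2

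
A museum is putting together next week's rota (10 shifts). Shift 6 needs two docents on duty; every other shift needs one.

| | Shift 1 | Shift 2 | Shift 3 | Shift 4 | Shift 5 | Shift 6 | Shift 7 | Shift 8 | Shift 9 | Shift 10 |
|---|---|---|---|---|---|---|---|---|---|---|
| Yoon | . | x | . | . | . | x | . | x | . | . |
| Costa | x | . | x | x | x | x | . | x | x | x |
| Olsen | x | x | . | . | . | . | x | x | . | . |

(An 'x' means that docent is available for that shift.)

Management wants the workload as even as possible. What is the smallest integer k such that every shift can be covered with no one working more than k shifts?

With 3 docents and 11 worker-slots to fill, someone must work at least ⌈11/3⌉ = 4 shifts, so k ≥ 4.
k = 5 is infeasible (exhaustive check).
k = 6 works: Shift 1→Olsen, Shift 2→Yoon, Shift 3→Costa, Shift 4→Costa, Shift 5→Costa, Shift 6→Yoon+Costa, Shift 7→Olsen, Shift 8→Yoon, Shift 9→Costa, Shift 10→Costa.
Loads: Yoon 3, Costa 6, Olsen 2 — all ≤ 6.

6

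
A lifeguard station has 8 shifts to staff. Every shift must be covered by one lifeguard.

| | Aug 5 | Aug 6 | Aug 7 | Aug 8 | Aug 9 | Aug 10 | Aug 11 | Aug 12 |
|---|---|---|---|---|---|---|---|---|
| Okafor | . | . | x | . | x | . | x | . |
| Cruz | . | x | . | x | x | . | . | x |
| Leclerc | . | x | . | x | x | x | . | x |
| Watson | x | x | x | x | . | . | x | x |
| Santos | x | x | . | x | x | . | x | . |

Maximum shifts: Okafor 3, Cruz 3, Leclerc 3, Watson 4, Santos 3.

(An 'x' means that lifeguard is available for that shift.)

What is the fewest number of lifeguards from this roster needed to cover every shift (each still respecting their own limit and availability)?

3

8 slots to fill and no one can take more than 4, so at least ⌈8/4⌉ = 2 lifeguards are needed.
Any 2 lifeguards together have capacity at most 4+3 = 7 < 8 slots, so 2 can never suffice.
Okafor, Leclerc, and Watson alone can cover everything: Aug 5→Watson, Aug 6→Leclerc, Aug 7→Okafor, Aug 8→Leclerc, Aug 9→Okafor, Aug 10→Leclerc, Aug 11→Okafor, Aug 12→Watson.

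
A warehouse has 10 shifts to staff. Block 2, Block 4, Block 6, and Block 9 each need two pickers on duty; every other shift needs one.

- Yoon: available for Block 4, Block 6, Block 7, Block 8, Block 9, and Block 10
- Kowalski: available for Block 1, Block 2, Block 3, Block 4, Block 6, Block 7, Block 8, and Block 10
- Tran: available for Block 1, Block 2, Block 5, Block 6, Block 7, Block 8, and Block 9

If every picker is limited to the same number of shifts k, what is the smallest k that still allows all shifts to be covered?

With 3 pickers and 14 worker-slots to fill, someone must work at least ⌈14/3⌉ = 5 shifts, so k ≥ 5.
k = 5 works: Block 1→Kowalski, Block 2→Kowalski+Tran, Block 3→Kowalski, Block 4→Yoon+Kowalski, Block 5→Tran, Block 6→Yoon+Kowalski, Block 7→Yoon, Block 8→Tran, Block 9→Yoon+Tran, Block 10→Yoon.
Loads: Yoon 5, Kowalski 5, Tran 4 — all ≤ 5.

5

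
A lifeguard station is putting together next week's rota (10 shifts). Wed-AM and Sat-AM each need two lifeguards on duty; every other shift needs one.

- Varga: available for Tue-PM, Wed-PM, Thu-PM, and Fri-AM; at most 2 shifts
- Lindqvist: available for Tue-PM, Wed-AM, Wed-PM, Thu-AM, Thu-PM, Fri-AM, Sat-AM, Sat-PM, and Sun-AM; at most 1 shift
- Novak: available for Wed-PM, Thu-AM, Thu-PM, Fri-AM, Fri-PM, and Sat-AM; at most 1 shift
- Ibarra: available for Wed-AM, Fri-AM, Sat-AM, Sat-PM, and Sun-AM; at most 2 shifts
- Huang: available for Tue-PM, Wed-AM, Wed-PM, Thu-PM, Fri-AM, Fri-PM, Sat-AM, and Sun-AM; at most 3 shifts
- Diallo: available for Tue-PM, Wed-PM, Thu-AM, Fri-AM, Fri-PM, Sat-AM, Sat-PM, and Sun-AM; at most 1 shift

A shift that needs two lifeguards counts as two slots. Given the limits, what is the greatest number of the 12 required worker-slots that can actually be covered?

10

Total capacity across all lifeguards is 2+1+1+2+3+1 = 10, and 12 slots are needed, so at most 10 can be filled.
An assignment achieving 10: Tue-PM→Varga, Wed-AM→Lindqvist+Ibarra, Wed-PM→Huang, Thu-AM→Novak, Thu-PM→Varga, Fri-PM→Huang, Sat-AM→Diallo, Sat-PM→Ibarra, Sun-AM→Huang.
Loads: Varga 2/2, Lindqvist 1/1, Novak 1/1, Ibarra 2/2, Huang 3/3, Diallo 1/1.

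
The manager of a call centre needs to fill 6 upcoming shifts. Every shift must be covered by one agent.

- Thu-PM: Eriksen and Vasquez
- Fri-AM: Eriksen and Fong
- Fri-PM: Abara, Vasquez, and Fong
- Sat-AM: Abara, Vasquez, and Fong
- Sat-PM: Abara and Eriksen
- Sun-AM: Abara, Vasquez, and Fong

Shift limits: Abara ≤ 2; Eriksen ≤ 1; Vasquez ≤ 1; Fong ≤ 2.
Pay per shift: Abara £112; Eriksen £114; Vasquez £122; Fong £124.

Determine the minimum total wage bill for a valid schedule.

£708

Picking the cheapest available agent for each shift independently would cost £676, but that ignores the shift limits.
An optimal schedule: Thu-PM→Eriksen, Fri-AM→Fong, Fri-PM→Abara, Sat-AM→Vasquez, Sat-PM→Abara, Sun-AM→Fong.
Total: 114 + 124 + 112 + 122 + 112 + 124 = £708.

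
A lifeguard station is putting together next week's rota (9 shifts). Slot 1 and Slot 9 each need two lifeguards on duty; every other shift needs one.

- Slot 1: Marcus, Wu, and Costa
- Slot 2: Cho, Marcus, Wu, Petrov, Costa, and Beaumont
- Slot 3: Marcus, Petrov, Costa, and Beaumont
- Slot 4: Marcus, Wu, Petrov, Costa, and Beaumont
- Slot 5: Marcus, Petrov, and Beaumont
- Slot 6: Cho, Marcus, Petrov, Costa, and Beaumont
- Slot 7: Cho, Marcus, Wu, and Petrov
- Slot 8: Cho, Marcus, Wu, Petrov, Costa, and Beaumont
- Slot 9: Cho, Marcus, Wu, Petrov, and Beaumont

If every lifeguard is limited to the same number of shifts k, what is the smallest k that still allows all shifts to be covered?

2

With 6 lifeguards and 11 worker-slots to fill, someone must work at least ⌈11/6⌉ = 2 shifts, so k ≥ 2.
k = 2 works: Slot 1→Marcus+Wu, Slot 2→Costa, Slot 3→Petrov, Slot 4→Wu, Slot 5→Marcus, Slot 6→Cho, Slot 7→Cho, Slot 8→Costa, Slot 9→Petrov+Beaumont.
Loads: Cho 2, Marcus 2, Wu 2, Petrov 2, Costa 2, Beaumont 1 — all ≤ 2.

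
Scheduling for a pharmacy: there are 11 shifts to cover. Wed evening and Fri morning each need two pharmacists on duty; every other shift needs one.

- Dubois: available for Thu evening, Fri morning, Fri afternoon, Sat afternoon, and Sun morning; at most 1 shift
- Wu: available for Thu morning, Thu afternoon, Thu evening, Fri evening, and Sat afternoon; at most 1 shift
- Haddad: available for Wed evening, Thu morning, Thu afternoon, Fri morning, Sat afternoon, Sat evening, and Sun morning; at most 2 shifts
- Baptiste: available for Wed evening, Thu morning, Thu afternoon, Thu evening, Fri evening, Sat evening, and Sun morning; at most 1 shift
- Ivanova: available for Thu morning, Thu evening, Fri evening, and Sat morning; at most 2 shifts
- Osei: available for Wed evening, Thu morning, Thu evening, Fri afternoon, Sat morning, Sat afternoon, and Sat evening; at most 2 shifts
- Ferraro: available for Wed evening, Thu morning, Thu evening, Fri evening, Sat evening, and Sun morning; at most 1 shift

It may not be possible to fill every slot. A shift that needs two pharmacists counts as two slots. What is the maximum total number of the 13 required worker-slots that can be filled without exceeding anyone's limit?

Total capacity across all pharmacists is 1+1+2+1+2+2+1 = 10, and 13 slots are needed, so at most 10 can be filled.
An assignment achieving 10: Wed evening→Haddad+Baptiste, Thu afternoon→Wu, Fri morning→Dubois+Haddad, Fri afternoon→Osei, Fri evening→Ivanova, Sat morning→Ivanova, Sat afternoon→Osei, Sat evening→Ferraro.
Loads: Dubois 1/1, Wu 1/1, Haddad 2/2, Baptiste 1/1, Ivanova 2/2, Osei 2/2, Ferraro 1/1.

10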